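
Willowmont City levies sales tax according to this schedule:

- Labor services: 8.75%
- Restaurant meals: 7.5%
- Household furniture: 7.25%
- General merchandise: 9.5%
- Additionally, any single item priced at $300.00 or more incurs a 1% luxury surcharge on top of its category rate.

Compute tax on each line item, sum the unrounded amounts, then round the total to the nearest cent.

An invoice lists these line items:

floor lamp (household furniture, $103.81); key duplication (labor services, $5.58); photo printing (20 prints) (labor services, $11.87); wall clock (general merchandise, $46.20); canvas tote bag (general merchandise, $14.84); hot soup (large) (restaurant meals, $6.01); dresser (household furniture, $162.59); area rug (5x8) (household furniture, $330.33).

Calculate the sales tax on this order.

$54.34

Floor lamp $103.81: household furniture → 7.25% → $7.526225
Key duplication $5.58: labor services → 8.75% → $0.48825
Photo printing (20 prints) $11.87: labor services → 8.75% → $1.038625
Wall clock $46.20: general merchandise → 9.5% → $4.389
Canvas tote bag $14.84: general merchandise → 9.5% → $1.4098
Hot soup (large) $6.01: restaurant meals → 7.5% → $0.45075
Dresser $162.59: household furniture → 7.25% → $11.787775
Area rug (5x8) $330.33: household furniture → 7.25% + 1% surcharge = 8.25% → $27.252225
Unrounded tax sum = $54.34265 → $54.34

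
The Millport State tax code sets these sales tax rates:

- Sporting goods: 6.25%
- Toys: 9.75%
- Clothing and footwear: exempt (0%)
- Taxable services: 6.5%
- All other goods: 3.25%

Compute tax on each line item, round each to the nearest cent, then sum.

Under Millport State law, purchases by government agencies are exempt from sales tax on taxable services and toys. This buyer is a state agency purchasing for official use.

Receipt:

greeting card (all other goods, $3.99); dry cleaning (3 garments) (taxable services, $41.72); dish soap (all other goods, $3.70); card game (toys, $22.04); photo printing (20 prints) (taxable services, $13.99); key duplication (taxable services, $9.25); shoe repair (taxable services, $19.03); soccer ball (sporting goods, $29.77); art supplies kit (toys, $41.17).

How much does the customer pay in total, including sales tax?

Greeting card $3.99: all other goods → 3.25% → $0.13
Dry cleaning (3 garments) $41.72: taxable services, buyer-exempt → 0% → $0.00
Dish soap $3.70: all other goods → 3.25% → $0.12
Card game $22.04: toys, buyer-exempt → 0% → $0.00
Photo printing (20 prints) $13.99: taxable services, buyer-exempt → 0% → $0.00
Key duplication $9.25: taxable services, buyer-exempt → 0% → $0.00
Shoe repair $19.03: taxable services, buyer-exempt → 0% → $0.00
Soccer ball $29.77: sporting goods → 6.25% → $1.86
Art supplies kit $41.17: toys, buyer-exempt → 0% → $0.00
Subtotal = $184.66; tax = $2.11; total due = $186.77

$186.77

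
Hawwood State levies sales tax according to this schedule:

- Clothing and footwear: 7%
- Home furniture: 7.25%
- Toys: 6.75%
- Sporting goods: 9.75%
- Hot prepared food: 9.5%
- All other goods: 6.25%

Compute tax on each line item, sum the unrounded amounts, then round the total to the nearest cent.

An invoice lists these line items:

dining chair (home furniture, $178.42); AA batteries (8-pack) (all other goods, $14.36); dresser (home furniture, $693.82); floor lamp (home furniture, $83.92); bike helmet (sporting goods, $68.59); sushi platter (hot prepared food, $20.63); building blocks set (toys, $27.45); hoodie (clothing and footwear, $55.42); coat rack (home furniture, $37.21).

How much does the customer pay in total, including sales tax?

$1267.12

Dining chair $178.42: home furniture → 7.25% → $12.93545
AA batteries (8-pack) $14.36: all other goods → 6.25% → $0.8975
Dresser $693.82: home furniture → 7.25% → $50.30195
Floor lamp $83.92: home furniture → 7.25% → $6.0842
Bike helmet $68.59: sporting goods → 9.75% → $6.687525
Sushi platter $20.63: hot prepared food → 9.5% → $1.95985
Building blocks set $27.45: toys → 6.75% → $1.852875
Hoodie $55.42: clothing and footwear → 7% → $3.8794
Coat rack $37.21: home furniture → 7.25% → $2.697725
Subtotal = $1179.82; unrounded tax = $87.296475 → $87.30; total due = $1267.12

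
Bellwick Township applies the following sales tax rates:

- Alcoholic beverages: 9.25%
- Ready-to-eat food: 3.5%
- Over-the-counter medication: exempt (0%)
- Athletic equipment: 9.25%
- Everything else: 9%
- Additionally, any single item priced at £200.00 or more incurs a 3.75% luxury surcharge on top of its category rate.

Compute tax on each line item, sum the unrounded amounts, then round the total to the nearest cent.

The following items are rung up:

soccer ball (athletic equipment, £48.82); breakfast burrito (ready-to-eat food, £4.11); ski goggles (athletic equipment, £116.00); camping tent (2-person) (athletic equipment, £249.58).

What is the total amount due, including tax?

£466.35

Soccer ball £48.82: athletic equipment → 9.25% → £4.51585
Breakfast burrito £4.11: ready-to-eat food → 3.5% → £0.14385
Ski goggles £116.00: athletic equipment → 9.25% → £10.73
Camping tent (2-person) £249.58: athletic equipment → 9.25% + 3.75% surcharge = 13% → £32.4454
Subtotal = £418.51; unrounded tax = £47.8351 → £47.84; total due = £466.35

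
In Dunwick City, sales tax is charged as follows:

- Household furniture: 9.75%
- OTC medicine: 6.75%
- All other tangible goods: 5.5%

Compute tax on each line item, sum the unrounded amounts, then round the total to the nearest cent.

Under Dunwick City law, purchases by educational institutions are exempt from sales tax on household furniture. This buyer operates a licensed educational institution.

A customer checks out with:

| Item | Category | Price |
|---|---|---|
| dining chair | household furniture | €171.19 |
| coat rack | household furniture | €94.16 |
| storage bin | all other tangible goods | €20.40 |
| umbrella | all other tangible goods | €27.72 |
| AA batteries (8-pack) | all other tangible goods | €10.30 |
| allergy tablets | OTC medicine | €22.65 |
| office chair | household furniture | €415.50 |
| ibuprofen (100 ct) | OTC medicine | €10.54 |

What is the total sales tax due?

Dining chair €171.19: household furniture, buyer-exempt → 0% → €0.00
Coat rack €94.16: household furniture, buyer-exempt → 0% → €0.00
Storage bin €20.40: all other tangible goods → 5.5% → €1.122
Umbrella €27.72: all other tangible goods → 5.5% → €1.5246
AA batteries (8-pack) €10.30: all other tangible goods → 5.5% → €0.5665
Allergy tablets €22.65: OTC medicine → 6.75% → €1.528875
Office chair €415.50: household furniture, buyer-exempt → 0% → €0.00
Ibuprofen (100 ct) €10.54: OTC medicine → 6.75% → €0.71145
Unrounded tax sum = €5.453425 → €5.45

€5.45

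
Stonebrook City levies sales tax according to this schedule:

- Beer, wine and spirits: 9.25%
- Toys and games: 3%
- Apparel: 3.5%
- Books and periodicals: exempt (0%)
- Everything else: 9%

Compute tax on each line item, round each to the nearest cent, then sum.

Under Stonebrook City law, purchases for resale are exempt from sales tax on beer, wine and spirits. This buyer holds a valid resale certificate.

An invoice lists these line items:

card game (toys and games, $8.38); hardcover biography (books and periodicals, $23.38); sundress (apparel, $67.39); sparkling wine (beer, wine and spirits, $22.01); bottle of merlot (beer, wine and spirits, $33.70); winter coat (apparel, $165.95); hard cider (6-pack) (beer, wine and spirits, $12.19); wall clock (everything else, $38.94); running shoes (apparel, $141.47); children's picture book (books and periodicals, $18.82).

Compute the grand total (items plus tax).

$549.10

Card game $8.38: toys and games → 3% → $0.25
Hardcover biography $23.38: books and periodicals → 0% → $0.00
Sundress $67.39: apparel → 3.5% → $2.36
Sparkling wine $22.01: beer, wine and spirits, buyer-exempt → 0% → $0.00
Bottle of merlot $33.70: beer, wine and spirits, buyer-exempt → 0% → $0.00
Winter coat $165.95: apparel → 3.5% → $5.81
Hard cider (6-pack) $12.19: beer, wine and spirits, buyer-exempt → 0% → $0.00
Wall clock $38.94: everything else → 9% → $3.50
Running shoes $141.47: apparel → 3.5% → $4.95
Children's picture book $18.82: books and periodicals → 0% → $0.00
Subtotal = $532.23; tax = $16.87; total due = $549.10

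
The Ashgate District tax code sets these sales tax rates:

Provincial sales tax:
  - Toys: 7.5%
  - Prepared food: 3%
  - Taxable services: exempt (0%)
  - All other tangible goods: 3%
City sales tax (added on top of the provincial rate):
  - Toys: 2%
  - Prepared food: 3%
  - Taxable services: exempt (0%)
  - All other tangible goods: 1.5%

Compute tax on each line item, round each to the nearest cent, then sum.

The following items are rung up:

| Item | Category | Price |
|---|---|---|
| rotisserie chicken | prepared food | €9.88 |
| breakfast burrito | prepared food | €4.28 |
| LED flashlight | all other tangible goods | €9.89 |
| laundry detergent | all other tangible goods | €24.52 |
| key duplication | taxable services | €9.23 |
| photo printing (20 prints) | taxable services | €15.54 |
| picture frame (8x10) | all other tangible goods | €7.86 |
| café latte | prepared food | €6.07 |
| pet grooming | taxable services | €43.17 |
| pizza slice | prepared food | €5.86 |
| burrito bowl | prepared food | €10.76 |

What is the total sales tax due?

Rotisserie chicken €9.88: prepared food → 3% + 3% city = 6% → €0.59
Breakfast burrito €4.28: prepared food → 3% + 3% city = 6% → €0.26
LED flashlight €9.89: all other tangible goods → 3% + 1.5% city = 4.5% → €0.45
Laundry detergent €24.52: all other tangible goods → 3% + 1.5% city = 4.5% → €1.10
Key duplication €9.23: taxable services → 0% + 0% city = 0% → €0.00
Photo printing (20 prints) €15.54: taxable services → 0% + 0% city = 0% → €0.00
Picture frame (8x10) €7.86: all other tangible goods → 3% + 1.5% city = 4.5% → €0.35
Café latte €6.07: prepared food → 3% + 3% city = 6% → €0.36
Pet grooming €43.17: taxable services → 0% + 0% city = 0% → €0.00
Pizza slice €5.86: prepared food → 3% + 3% city = 6% → €0.35
Burrito bowl €10.76: prepared food → 3% + 3% city = 6% → €0.65
Total tax = €0.59 + €0.26 + €0.45 + €1.10 + €0.35 + €0.36 + €0.35 + €0.65 = €4.11

€4.11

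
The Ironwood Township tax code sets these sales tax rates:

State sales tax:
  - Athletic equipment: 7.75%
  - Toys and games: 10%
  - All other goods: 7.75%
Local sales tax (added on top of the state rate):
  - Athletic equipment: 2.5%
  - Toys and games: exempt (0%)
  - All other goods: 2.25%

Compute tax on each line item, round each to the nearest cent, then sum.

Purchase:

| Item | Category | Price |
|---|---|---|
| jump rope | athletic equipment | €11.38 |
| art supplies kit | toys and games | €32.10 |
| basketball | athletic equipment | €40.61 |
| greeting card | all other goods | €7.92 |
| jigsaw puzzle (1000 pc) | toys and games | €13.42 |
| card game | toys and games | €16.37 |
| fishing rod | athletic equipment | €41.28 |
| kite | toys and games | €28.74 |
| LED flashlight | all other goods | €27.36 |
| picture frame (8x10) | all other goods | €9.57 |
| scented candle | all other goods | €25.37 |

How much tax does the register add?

€25.65

Jump rope €11.38: athletic equipment → 7.75% + 2.5% local = 10.25% → €1.17
Art supplies kit €32.10: toys and games → 10% + 0% local = 10% → €3.21
Basketball €40.61: athletic equipment → 7.75% + 2.5% local = 10.25% → €4.16
Greeting card €7.92: all other goods → 7.75% + 2.25% local = 10% → €0.79
Jigsaw puzzle (1000 pc) €13.42: toys and games → 10% + 0% local = 10% → €1.34
Card game €16.37: toys and games → 10% + 0% local = 10% → €1.64
Fishing rod €41.28: athletic equipment → 7.75% + 2.5% local = 10.25% → €4.23
Kite €28.74: toys and games → 10% + 0% local = 10% → €2.87
LED flashlight €27.36: all other goods → 7.75% + 2.25% local = 10% → €2.74
Picture frame (8x10) €9.57: all other goods → 7.75% + 2.25% local = 10% → €0.96
Scented candle €25.37: all other goods → 7.75% + 2.25% local = 10% → €2.54
Total tax = €1.17 + €3.21 + €4.16 + €0.79 + €1.34 + €1.64 + €4.23 + €2.87 + €2.74 + €0.96 + €2.54 = €25.65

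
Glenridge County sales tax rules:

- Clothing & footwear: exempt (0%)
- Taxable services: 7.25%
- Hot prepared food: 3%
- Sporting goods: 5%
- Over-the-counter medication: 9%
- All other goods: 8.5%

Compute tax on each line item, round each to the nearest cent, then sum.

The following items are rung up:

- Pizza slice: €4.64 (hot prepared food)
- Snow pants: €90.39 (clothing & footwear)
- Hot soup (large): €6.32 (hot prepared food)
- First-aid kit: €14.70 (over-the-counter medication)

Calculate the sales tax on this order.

Pizza slice €4.64: hot prepared food → 3% → €0.14
Snow pants €90.39: clothing & footwear → 0% → €0.00
Hot soup (large) €6.32: hot prepared food → 3% → €0.19
First-aid kit €14.70: over-the-counter medication → 9% → €1.32
Total tax = €0.14 + €0.19 + €1.32 = €1.65

€1.65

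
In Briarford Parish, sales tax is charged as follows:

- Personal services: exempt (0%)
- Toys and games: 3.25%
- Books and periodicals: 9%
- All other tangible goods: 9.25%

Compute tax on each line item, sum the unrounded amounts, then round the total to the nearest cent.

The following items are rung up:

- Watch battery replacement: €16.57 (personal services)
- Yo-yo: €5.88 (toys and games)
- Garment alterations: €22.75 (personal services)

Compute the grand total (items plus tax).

€45.39

Watch battery replacement €16.57: personal services → 0% → €0.00
Yo-yo €5.88: toys and games → 3.25% → €0.1911
Garment alterations €22.75: personal services → 0% → €0.00
Subtotal = €45.20; unrounded tax = €0.1911 → €0.19; total due = €45.39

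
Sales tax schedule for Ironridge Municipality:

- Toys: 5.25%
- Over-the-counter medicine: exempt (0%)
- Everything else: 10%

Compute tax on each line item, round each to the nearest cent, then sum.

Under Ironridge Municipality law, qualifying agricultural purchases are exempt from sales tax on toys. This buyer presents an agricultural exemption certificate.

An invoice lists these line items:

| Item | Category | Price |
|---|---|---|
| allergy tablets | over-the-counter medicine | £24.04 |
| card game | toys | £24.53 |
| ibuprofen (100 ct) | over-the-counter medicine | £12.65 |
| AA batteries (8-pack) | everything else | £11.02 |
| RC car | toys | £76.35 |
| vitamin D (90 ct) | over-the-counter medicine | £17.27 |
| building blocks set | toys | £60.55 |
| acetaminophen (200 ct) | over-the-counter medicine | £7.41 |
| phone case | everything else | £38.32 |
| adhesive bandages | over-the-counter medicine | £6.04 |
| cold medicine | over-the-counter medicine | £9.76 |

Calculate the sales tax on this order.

£4.93

Allergy tablets £24.04: over-the-counter medicine → 0% → £0.00
Card game £24.53: toys, buyer-exempt → 0% → £0.00
Ibuprofen (100 ct) £12.65: over-the-counter medicine → 0% → £0.00
AA batteries (8-pack) £11.02: everything else → 10% → £1.10
RC car £76.35: toys, buyer-exempt → 0% → £0.00
Vitamin D (90 ct) £17.27: over-the-counter medicine → 0% → £0.00
Building blocks set £60.55: toys, buyer-exempt → 0% → £0.00
Acetaminophen (200 ct) £7.41: over-the-counter medicine → 0% → £0.00
Phone case £38.32: everything else → 10% → £3.83
Adhesive bandages £6.04: over-the-counter medicine → 0% → £0.00
Cold medicine £9.76: over-the-counter medicine → 0% → £0.00
Total tax = £1.10 + £3.83 = £4.93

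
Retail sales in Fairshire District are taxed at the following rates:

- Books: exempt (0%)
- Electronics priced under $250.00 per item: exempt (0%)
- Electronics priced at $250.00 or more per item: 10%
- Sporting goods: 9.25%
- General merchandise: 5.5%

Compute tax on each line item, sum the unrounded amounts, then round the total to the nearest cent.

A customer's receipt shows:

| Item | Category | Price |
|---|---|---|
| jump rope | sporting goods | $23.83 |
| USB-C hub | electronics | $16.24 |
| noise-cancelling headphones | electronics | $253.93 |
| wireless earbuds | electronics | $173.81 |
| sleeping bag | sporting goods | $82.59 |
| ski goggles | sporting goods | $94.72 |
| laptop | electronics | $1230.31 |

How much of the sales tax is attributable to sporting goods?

$18.61

Jump rope $23.83: sporting goods → 9.25% → $2.204275
Sleeping bag $82.59: sporting goods → 9.25% → $7.639575
Ski goggles $94.72: sporting goods → 9.25% → $8.7616
Tax on sporting goods: unrounded sum = $18.60545 → $18.61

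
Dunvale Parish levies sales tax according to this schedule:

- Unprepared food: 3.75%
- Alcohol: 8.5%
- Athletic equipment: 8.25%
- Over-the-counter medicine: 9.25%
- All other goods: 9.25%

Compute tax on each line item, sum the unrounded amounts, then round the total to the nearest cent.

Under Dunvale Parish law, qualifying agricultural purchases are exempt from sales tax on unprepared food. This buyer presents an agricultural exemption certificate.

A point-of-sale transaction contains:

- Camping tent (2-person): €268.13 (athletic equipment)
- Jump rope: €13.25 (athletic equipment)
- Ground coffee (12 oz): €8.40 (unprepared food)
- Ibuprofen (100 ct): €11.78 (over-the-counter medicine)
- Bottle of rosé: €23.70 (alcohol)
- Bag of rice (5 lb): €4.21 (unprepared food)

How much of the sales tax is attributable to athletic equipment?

€23.21

Camping tent (2-person) €268.13: athletic equipment → 8.25% → €22.120725
Jump rope €13.25: athletic equipment → 8.25% → €1.093125
Tax on athletic equipment: unrounded sum = €23.21385 → €23.21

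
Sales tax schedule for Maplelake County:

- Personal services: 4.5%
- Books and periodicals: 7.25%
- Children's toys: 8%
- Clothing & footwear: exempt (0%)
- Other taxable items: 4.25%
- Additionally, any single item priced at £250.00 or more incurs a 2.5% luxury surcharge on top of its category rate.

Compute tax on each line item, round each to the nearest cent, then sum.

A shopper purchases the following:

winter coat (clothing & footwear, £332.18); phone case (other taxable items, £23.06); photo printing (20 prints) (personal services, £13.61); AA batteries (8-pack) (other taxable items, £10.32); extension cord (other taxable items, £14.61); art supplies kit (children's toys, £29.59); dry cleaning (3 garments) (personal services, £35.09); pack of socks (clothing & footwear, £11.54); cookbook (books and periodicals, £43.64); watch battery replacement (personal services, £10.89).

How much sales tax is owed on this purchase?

£18.55

Winter coat £332.18: clothing & footwear → 0% + 2.5% surcharge = 2.5% → £8.30
Phone case £23.06: other taxable items → 4.25% → £0.98
Photo printing (20 prints) £13.61: personal services → 4.5% → £0.61
AA batteries (8-pack) £10.32: other taxable items → 4.25% → £0.44
Extension cord £14.61: other taxable items → 4.25% → £0.62
Art supplies kit £29.59: children's toys → 8% → £2.37
Dry cleaning (3 garments) £35.09: personal services → 4.5% → £1.58
Pack of socks £11.54: clothing & footwear → 0% → £0.00
Cookbook £43.64: books and periodicals → 7.25% → £3.16
Watch battery replacement £10.89: personal services → 4.5% → £0.49
Total tax = £8.30 + £0.98 + £0.61 + £0.44 + £0.62 + £2.37 + £1.58 + £3.16 + £0.49 = £18.55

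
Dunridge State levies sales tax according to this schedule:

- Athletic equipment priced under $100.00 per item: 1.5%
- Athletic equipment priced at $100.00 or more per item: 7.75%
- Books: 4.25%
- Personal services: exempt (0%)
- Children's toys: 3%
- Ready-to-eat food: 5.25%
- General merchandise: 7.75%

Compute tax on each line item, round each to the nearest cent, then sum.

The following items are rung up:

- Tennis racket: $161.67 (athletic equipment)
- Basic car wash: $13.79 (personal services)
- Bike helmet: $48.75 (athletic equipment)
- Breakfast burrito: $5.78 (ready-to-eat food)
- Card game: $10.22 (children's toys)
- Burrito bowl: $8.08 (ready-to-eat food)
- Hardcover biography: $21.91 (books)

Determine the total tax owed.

$15.22

Tennis racket $161.67: athletic equipment, $100.00 or more → 7.75% → $12.53
Basic car wash $13.79: personal services → 0% → $0.00
Bike helmet $48.75: athletic equipment, under $100.00 → 1.5% → $0.73
Breakfast burrito $5.78: ready-to-eat food → 5.25% → $0.30
Card game $10.22: children's toys → 3% → $0.31
Burrito bowl $8.08: ready-to-eat food → 5.25% → $0.42
Hardcover biography $21.91: books → 4.25% → $0.93
Total tax = $12.53 + $0.73 + $0.30 + $0.31 + $0.42 + $0.93 = $15.22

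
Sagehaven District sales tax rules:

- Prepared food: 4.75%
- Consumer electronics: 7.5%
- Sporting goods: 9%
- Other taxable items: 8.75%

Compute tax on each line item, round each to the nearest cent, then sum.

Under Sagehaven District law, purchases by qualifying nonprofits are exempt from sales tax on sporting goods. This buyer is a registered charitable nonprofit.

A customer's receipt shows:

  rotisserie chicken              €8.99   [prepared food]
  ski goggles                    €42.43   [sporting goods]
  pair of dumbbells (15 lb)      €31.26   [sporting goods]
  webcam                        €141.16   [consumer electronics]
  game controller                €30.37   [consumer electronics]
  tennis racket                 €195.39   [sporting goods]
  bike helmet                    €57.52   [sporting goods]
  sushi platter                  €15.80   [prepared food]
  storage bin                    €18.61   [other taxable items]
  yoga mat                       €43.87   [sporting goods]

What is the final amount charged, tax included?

€601.08

Rotisserie chicken €8.99: prepared food → 4.75% → €0.43
Ski goggles €42.43: sporting goods, buyer-exempt → 0% → €0.00
Pair of dumbbells (15 lb) €31.26: sporting goods, buyer-exempt → 0% → €0.00
Webcam €141.16: consumer electronics → 7.5% → €10.59
Game controller €30.37: consumer electronics → 7.5% → €2.28
Tennis racket €195.39: sporting goods, buyer-exempt → 0% → €0.00
Bike helmet €57.52: sporting goods, buyer-exempt → 0% → €0.00
Sushi platter €15.80: prepared food → 4.75% → €0.75
Storage bin €18.61: other taxable items → 8.75% → €1.63
Yoga mat €43.87: sporting goods, buyer-exempt → 0% → €0.00
Subtotal = €585.40; tax = €15.68; total due = €601.08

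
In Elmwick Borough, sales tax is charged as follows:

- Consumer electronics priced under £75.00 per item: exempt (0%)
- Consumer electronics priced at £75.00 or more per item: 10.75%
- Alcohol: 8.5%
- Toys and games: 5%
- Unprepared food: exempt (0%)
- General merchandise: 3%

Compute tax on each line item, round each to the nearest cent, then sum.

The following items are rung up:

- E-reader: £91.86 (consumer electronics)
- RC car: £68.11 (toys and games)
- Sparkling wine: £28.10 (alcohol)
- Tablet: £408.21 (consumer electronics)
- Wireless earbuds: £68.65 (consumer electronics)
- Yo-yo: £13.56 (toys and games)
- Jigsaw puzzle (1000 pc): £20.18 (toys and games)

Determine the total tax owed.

E-reader £91.86: consumer electronics, £75.00 or more → 10.75% → £9.87
RC car £68.11: toys and games → 5% → £3.41
Sparkling wine £28.10: alcohol → 8.5% → £2.39
Tablet £408.21: consumer electronics, £75.00 or more → 10.75% → £43.88
Wireless earbuds £68.65: consumer electronics, under £75.00 → 0% → £0.00
Yo-yo £13.56: toys and games → 5% → £0.68
Jigsaw puzzle (1000 pc) £20.18: toys and games → 5% → £1.01
Total tax = £9.87 + £3.41 + £2.39 + £43.88 + £0.68 + £1.01 = £61.24

£61.24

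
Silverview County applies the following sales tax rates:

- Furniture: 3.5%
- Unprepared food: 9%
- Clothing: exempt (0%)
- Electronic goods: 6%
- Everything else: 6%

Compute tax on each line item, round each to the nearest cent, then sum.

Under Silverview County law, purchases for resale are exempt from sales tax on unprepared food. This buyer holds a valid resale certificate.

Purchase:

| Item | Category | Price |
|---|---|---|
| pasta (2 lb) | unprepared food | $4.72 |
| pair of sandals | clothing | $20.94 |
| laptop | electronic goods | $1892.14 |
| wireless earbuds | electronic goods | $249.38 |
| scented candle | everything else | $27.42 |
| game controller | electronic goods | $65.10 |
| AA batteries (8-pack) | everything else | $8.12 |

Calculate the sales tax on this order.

Pasta (2 lb) $4.72: unprepared food, buyer-exempt → 0% → $0.00
Pair of sandals $20.94: clothing → 0% → $0.00
Laptop $1892.14: electronic goods → 6% → $113.53
Wireless earbuds $249.38: electronic goods → 6% → $14.96
Scented candle $27.42: everything else → 6% → $1.65
Game controller $65.10: electronic goods → 6% → $3.91
AA batteries (8-pack) $8.12: everything else → 6% → $0.49
Total tax = $113.53 + $14.96 + $1.65 + $3.91 + $0.49 = $134.54

$134.54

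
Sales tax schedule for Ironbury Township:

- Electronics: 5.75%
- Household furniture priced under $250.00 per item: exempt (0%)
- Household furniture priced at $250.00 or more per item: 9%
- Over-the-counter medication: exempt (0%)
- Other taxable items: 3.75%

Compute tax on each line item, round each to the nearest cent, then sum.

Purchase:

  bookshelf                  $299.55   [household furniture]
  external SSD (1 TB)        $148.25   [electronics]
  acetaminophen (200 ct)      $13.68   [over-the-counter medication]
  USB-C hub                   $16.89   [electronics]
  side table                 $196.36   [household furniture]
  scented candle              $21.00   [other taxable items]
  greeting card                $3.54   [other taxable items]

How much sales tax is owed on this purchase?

$37.37

Bookshelf $299.55: household furniture, $250.00 or more → 9% → $26.96
External SSD (1 TB) $148.25: electronics → 5.75% → $8.52
Acetaminophen (200 ct) $13.68: over-the-counter medication → 0% → $0.00
USB-C hub $16.89: electronics → 5.75% → $0.97
Side table $196.36: household furniture, under $250.00 → 0% → $0.00
Scented candle $21.00: other taxable items → 3.75% → $0.79
Greeting card $3.54: other taxable items → 3.75% → $0.13
Total tax = $26.96 + $8.52 + $0.97 + $0.79 + $0.13 = $37.37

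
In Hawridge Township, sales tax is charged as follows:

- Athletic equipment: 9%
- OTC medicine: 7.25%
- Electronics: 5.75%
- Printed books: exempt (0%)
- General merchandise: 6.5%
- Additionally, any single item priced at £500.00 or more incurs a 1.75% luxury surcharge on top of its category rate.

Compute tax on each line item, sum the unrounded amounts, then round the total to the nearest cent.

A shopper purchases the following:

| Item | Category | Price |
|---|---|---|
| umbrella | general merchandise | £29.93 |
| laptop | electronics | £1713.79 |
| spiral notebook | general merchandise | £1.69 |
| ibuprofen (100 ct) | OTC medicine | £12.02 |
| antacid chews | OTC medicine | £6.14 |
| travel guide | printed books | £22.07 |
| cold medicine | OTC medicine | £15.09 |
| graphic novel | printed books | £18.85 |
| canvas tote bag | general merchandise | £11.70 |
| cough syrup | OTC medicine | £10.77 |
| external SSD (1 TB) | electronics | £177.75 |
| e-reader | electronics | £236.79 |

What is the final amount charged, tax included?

£2414.97

Umbrella £29.93: general merchandise → 6.5% → £1.94545
Laptop £1713.79: electronics → 5.75% + 1.75% surcharge = 7.5% → £128.53425
Spiral notebook £1.69: general merchandise → 6.5% → £0.10985
Ibuprofen (100 ct) £12.02: OTC medicine → 7.25% → £0.87145
Antacid chews £6.14: OTC medicine → 7.25% → £0.44515
Travel guide £22.07: printed books → 0% → £0.00
Cold medicine £15.09: OTC medicine → 7.25% → £1.094025
Graphic novel £18.85: printed books → 0% → £0.00
Canvas tote bag £11.70: general merchandise → 6.5% → £0.7605
Cough syrup £10.77: OTC medicine → 7.25% → £0.780825
External SSD (1 TB) £177.75: electronics → 5.75% → £10.220625
E-reader £236.79: electronics → 5.75% → £13.615425
Subtotal = £2256.59; unrounded tax = £158.37755 → £158.38; total due = £2414.97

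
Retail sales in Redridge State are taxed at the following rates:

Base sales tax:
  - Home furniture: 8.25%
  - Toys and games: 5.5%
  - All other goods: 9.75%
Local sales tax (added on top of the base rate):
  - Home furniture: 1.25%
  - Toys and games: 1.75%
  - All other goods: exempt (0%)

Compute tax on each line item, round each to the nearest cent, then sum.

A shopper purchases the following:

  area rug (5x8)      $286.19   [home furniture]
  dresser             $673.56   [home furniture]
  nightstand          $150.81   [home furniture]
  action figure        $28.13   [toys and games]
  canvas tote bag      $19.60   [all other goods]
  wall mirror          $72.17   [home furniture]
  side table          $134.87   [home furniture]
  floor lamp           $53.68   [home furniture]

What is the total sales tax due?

$134.23

Area rug (5x8) $286.19: home furniture → 8.25% + 1.25% local = 9.5% → $27.19
Dresser $673.56: home furniture → 8.25% + 1.25% local = 9.5% → $63.99
Nightstand $150.81: home furniture → 8.25% + 1.25% local = 9.5% → $14.33
Action figure $28.13: toys and games → 5.5% + 1.75% local = 7.25% → $2.04
Canvas tote bag $19.60: all other goods → 9.75% + 0% local = 9.75% → $1.91
Wall mirror $72.17: home furniture → 8.25% + 1.25% local = 9.5% → $6.86
Side table $134.87: home furniture → 8.25% + 1.25% local = 9.5% → $12.81
Floor lamp $53.68: home furniture → 8.25% + 1.25% local = 9.5% → $5.10
Total tax = $27.19 + $63.99 + $14.33 + $2.04 + $1.91 + $6.86 + $12.81 + $5.10 = $134.23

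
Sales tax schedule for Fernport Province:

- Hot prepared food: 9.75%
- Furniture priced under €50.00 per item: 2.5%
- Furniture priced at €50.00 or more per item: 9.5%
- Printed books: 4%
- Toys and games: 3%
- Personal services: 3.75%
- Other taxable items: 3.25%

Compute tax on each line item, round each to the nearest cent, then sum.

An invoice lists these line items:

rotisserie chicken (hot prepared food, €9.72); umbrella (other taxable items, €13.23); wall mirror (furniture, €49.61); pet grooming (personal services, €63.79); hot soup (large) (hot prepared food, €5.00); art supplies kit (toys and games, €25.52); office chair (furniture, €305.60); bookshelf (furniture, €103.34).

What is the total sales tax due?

€45.12

Rotisserie chicken €9.72: hot prepared food → 9.75% → €0.95
Umbrella €13.23: other taxable items → 3.25% → €0.43
Wall mirror €49.61: furniture, under €50.00 → 2.5% → €1.24
Pet grooming €63.79: personal services → 3.75% → €2.39
Hot soup (large) €5.00: hot prepared food → 9.75% → €0.49
Art supplies kit €25.52: toys and games → 3% → €0.77
Office chair €305.60: furniture, €50.00 or more → 9.5% → €29.03
Bookshelf €103.34: furniture, €50.00 or more → 9.5% → €9.82
Total tax = €0.95 + €0.43 + €1.24 + €2.39 + €0.49 + €0.77 + €29.03 + €9.82 = €45.12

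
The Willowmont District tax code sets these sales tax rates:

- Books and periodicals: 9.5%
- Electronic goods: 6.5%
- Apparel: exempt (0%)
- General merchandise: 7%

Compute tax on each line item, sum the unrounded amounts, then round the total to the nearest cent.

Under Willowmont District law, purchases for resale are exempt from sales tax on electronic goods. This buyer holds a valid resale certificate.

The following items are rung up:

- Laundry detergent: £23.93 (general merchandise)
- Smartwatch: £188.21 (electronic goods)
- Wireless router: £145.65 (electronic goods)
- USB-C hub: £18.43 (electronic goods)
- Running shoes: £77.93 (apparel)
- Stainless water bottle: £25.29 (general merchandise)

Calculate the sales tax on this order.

£3.45

Laundry detergent £23.93: general merchandise → 7% → £1.6751
Smartwatch £188.21: electronic goods, buyer-exempt → 0% → £0.00
Wireless router £145.65: electronic goods, buyer-exempt → 0% → £0.00
USB-C hub £18.43: electronic goods, buyer-exempt → 0% → £0.00
Running shoes £77.93: apparel → 0% → £0.00
Stainless water bottle £25.29: general merchandise → 7% → £1.7703
Unrounded tax sum = £3.4454 → £3.45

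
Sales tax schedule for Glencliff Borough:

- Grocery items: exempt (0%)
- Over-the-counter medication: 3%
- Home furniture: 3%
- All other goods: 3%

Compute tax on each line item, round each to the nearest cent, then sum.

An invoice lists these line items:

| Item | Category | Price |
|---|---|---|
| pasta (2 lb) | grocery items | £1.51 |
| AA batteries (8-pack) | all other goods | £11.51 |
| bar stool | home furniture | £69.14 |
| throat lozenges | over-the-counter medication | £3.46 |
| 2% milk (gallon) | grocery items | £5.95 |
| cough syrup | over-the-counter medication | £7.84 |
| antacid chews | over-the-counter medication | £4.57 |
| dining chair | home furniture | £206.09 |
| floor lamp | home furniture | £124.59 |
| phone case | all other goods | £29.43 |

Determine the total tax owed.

Pasta (2 lb) £1.51: grocery items → 0% → £0.00
AA batteries (8-pack) £11.51: all other goods → 3% → £0.35
Bar stool £69.14: home furniture → 3% → £2.07
Throat lozenges £3.46: over-the-counter medication → 3% → £0.10
2% milk (gallon) £5.95: grocery items → 0% → £0.00
Cough syrup £7.84: over-the-counter medication → 3% → £0.24
Antacid chews £4.57: over-the-counter medication → 3% → £0.14
Dining chair £206.09: home furniture → 3% → £6.18
Floor lamp £124.59: home furniture → 3% → £3.74
Phone case £29.43: all other goods → 3% → £0.88
Total tax = £0.35 + £2.07 + £0.10 + £0.24 + £0.14 + £6.18 + £3.74 + £0.88 = £13.70

£13.70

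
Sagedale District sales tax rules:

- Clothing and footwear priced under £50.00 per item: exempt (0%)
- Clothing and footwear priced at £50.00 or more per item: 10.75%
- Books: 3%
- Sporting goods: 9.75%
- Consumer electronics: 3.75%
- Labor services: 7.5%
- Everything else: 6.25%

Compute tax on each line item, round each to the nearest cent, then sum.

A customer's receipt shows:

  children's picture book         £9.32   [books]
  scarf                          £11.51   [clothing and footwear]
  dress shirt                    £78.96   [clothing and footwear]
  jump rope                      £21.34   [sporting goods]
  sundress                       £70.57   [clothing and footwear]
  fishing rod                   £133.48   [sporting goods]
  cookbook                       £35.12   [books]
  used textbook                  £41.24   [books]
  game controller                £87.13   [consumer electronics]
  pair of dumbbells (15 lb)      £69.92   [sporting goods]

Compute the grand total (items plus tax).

Children's picture book £9.32: books → 3% → £0.28
Scarf £11.51: clothing and footwear, under £50.00 → 0% → £0.00
Dress shirt £78.96: clothing and footwear, £50.00 or more → 10.75% → £8.49
Jump rope £21.34: sporting goods → 9.75% → £2.08
Sundress £70.57: clothing and footwear, £50.00 or more → 10.75% → £7.59
Fishing rod £133.48: sporting goods → 9.75% → £13.01
Cookbook £35.12: books → 3% → £1.05
Used textbook £41.24: books → 3% → £1.24
Game controller £87.13: consumer electronics → 3.75% → £3.27
Pair of dumbbells (15 lb) £69.92: sporting goods → 9.75% → £6.82
Subtotal = £558.59; tax = £43.83; total due = £602.42

£602.42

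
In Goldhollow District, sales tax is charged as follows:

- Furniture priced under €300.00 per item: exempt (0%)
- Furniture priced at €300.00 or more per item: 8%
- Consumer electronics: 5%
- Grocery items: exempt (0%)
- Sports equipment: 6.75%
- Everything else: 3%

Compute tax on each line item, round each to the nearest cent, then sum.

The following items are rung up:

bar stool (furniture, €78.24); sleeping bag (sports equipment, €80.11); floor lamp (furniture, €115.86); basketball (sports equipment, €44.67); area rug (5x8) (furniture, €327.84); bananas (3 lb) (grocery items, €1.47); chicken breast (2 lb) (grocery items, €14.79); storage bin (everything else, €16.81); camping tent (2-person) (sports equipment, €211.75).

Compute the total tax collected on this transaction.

€49.45

Bar stool €78.24: furniture, under €300.00 → 0% → €0.00
Sleeping bag €80.11: sports equipment → 6.75% → €5.41
Floor lamp €115.86: furniture, under €300.00 → 0% → €0.00
Basketball €44.67: sports equipment → 6.75% → €3.02
Area rug (5x8) €327.84: furniture, €300.00 or more → 8% → €26.23
Bananas (3 lb) €1.47: grocery items → 0% → €0.00
Chicken breast (2 lb) €14.79: grocery items → 0% → €0.00
Storage bin €16.81: everything else → 3% → €0.50
Camping tent (2-person) €211.75: sports equipment → 6.75% → €14.29
Total tax = €5.41 + €3.02 + €26.23 + €0.50 + €14.29 = €49.45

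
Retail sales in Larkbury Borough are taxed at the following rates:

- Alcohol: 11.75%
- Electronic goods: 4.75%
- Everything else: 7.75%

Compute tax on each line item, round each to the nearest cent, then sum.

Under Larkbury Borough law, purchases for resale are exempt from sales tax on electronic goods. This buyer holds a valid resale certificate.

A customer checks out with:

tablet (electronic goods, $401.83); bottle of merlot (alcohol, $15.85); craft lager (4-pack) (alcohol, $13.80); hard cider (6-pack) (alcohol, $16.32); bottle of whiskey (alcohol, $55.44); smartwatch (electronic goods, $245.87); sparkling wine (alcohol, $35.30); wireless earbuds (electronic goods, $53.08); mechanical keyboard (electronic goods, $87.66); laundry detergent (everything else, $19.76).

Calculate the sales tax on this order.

Tablet $401.83: electronic goods, buyer-exempt → 0% → $0.00
Bottle of merlot $15.85: alcohol → 11.75% → $1.86
Craft lager (4-pack) $13.80: alcohol → 11.75% → $1.62
Hard cider (6-pack) $16.32: alcohol → 11.75% → $1.92
Bottle of whiskey $55.44: alcohol → 11.75% → $6.51
Smartwatch $245.87: electronic goods, buyer-exempt → 0% → $0.00
Sparkling wine $35.30: alcohol → 11.75% → $4.15
Wireless earbuds $53.08: electronic goods, buyer-exempt → 0% → $0.00
Mechanical keyboard $87.66: electronic goods, buyer-exempt → 0% → $0.00
Laundry detergent $19.76: everything else → 7.75% → $1.53
Total tax = $1.86 + $1.62 + $1.92 + $6.51 + $4.15 + $1.53 = $17.59

$17.59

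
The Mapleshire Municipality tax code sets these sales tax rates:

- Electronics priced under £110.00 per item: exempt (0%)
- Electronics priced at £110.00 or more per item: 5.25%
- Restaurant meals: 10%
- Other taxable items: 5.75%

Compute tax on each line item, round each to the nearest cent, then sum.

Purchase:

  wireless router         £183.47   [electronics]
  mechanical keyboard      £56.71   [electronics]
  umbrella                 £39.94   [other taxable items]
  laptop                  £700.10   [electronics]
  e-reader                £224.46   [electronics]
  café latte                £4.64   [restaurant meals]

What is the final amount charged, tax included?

£1270.25

Wireless router £183.47: electronics, £110.00 or more → 5.25% → £9.63
Mechanical keyboard £56.71: electronics, under £110.00 → 0% → £0.00
Umbrella £39.94: other taxable items → 5.75% → £2.30
Laptop £700.10: electronics, £110.00 or more → 5.25% → £36.76
E-reader £224.46: electronics, £110.00 or more → 5.25% → £11.78
Café latte £4.64: restaurant meals → 10% → £0.46
Subtotal = £1209.32; tax = £60.93; total due = £1270.25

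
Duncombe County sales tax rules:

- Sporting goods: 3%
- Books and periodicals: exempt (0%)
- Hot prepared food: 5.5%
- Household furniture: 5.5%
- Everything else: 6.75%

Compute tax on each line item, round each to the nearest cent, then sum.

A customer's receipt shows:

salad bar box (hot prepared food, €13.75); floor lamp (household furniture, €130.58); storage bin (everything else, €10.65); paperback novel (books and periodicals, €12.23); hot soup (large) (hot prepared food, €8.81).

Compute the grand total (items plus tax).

Salad bar box €13.75: hot prepared food → 5.5% → €0.76
Floor lamp €130.58: household furniture → 5.5% → €7.18
Storage bin €10.65: everything else → 6.75% → €0.72
Paperback novel €12.23: books and periodicals → 0% → €0.00
Hot soup (large) €8.81: hot prepared food → 5.5% → €0.48
Subtotal = €176.02; tax = €9.14; total due = €185.16

€185.16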